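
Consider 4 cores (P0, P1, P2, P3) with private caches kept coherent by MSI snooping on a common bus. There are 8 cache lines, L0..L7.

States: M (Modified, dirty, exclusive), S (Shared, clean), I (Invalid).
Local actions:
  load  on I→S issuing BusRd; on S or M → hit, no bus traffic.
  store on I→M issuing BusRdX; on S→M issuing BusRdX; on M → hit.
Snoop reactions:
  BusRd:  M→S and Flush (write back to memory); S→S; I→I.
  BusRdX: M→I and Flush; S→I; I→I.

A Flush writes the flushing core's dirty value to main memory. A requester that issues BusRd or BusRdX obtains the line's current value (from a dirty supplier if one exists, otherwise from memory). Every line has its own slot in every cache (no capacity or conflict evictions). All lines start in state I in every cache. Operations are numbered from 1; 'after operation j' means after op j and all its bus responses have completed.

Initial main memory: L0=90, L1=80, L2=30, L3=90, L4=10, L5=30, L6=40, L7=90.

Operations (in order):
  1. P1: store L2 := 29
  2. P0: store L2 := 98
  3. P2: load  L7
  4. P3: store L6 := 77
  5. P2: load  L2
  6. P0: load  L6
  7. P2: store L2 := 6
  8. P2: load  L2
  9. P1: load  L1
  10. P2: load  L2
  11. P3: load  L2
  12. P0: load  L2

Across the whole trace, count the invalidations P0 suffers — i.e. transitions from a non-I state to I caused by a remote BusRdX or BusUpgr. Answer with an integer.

invalidations = 1

1. P1: store L2 := 29  bus=[BusRdX]  L2: P0=I P1=M P2=I P3=I  mem[L2]=30
2. P0: store L2 := 98  bus=[BusRdX,Flush]  L2: P0=M P1=I P2=I P3=I  mem[L2]=29
3. P2: load  L7  bus=[BusRd]  L7: P0=I P1=I P2=S P3=I  mem[L7]=90
4. P3: store L6 := 77  bus=[BusRdX]  L6: P0=I P1=I P2=I P3=M  mem[L6]=40
5. P2: load  L2  bus=[BusRd,Flush]  L2: P0=S P1=I P2=S P3=I  mem[L2]=98
6. P0: load  L6  bus=[BusRd,Flush]  L6: P0=S P1=I P2=I P3=S  mem[L6]=77
7. P2: store L2 := 6  bus=[BusRdX]  L2: P0=I P1=I P2=M P3=I  mem[L2]=98
8. P2: load  L2  bus=[-]  L2: P0=I P1=I P2=M P3=I  mem[L2]=98
9. P1: load  L1  bus=[BusRd]  L1: P0=I P1=S P2=I P3=I  mem[L1]=80
10. P2: load  L2  bus=[-]  L2: P0=I P1=I P2=M P3=I  mem[L2]=98
11. P3: load  L2  bus=[BusRd,Flush]  L2: P0=I P1=I P2=S P3=S  mem[L2]=6
12. P0: load  L2  bus=[BusRd]  L2: P0=S P1=I P2=S P3=S  mem[L2]=6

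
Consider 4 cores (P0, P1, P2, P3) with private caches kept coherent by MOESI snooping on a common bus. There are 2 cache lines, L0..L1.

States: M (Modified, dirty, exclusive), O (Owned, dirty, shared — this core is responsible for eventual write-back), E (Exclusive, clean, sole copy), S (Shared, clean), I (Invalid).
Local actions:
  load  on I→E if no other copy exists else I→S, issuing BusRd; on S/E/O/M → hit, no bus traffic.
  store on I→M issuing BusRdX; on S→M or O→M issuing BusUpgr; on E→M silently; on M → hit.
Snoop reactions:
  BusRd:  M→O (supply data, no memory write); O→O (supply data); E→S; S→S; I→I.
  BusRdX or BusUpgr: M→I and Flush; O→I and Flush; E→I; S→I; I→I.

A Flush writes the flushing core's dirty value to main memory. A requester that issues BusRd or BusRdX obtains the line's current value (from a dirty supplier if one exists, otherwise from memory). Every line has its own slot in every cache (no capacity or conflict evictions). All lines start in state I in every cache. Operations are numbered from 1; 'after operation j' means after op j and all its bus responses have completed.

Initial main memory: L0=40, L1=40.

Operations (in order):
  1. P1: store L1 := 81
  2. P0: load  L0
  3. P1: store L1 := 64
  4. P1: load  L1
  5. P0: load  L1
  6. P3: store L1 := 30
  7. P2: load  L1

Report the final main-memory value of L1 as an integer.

step 1: P1: store L1 := 81  ⟶  IMII  (L1)  txn=BusRdX  M[L1]=40
step 2: P0: load  L0  ⟶  EIII  (L0)  txn=BusRd  M[L0]=40
step 3: P1: store L1 := 64  ⟶  IMII  (L1)  txn=∅  M[L1]=40
step 4: P1: load  L1  ⟶  IMII  (L1)  txn=∅  M[L1]=40
step 5: P0: load  L1  ⟶  SOII  (L1)  txn=BusRd  M[L1]=40
step 6: P3: store L1 := 30  ⟶  IIIM  (L1)  txn=BusRdX+Flush  M[L1]=64
step 7: P2: load  L1  ⟶  IISO  (L1)  txn=BusRd  M[L1]=64

memory[L1] = 64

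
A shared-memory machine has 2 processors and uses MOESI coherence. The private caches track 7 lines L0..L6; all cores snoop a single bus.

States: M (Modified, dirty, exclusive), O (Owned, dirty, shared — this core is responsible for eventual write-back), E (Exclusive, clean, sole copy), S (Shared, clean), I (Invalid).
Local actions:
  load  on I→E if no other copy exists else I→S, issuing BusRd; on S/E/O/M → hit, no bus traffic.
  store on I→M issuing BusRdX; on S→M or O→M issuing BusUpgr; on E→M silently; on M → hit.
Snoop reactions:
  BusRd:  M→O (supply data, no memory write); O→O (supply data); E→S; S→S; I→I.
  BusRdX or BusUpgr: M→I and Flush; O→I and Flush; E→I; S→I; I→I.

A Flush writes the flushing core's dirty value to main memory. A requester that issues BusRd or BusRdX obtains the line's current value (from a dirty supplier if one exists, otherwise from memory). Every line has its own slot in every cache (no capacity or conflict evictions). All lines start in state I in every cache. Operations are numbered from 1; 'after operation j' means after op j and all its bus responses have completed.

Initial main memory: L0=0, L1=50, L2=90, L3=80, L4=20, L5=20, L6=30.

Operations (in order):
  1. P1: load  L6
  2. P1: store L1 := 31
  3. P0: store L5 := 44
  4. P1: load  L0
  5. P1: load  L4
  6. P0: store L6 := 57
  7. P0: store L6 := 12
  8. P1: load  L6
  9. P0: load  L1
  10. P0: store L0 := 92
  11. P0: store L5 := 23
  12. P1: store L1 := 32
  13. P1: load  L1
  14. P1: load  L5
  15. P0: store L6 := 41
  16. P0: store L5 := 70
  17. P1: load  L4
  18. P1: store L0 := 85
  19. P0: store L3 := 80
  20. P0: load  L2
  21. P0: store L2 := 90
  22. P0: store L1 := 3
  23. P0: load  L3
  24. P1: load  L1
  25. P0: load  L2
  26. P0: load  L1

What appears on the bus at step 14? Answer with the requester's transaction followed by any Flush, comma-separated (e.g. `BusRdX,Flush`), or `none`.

  op1 P1: load  L6 → I/E on L6; bus BusRd; mem=30
  op2 P1: store L1 := 31 → I/M on L1; bus BusRdX; mem=50
  op3 P0: store L5 := 44 → M/I on L5; bus BusRdX; mem=20
  op4 P1: load  L0 → I/E on L0; bus BusRd; mem=0
  op5 P1: load  L4 → I/E on L4; bus BusRd; mem=20
  op6 P0: store L6 := 57 → M/I on L6; bus BusRdX; mem=30
  op7 P0: store L6 := 12 → M/I on L6; bus (none); mem=30
  op8 P1: load  L6 → O/S on L6; bus BusRd; mem=30
  op9 P0: load  L1 → S/O on L1; bus BusRd; mem=50
  op10 P0: store L0 := 92 → M/I on L0; bus BusRdX; mem=0
  op11 P0: store L5 := 23 → M/I on L5; bus (none); mem=20
  op12 P1: store L1 := 32 → I/M on L1; bus BusUpgr; mem=50
  op13 P1: load  L1 → I/M on L1; bus (none); mem=50
  op14 P1: load  L5 → O/S on L5; bus BusRd; mem=20
  op15 P0: store L6 := 41 → M/I on L6; bus BusUpgr; mem=30
  op16 P0: store L5 := 70 → M/I on L5; bus BusUpgr; mem=20
  op17 P1: load  L4 → I/E on L4; bus (none); mem=20
  op18 P1: store L0 := 85 → I/M on L0; bus BusRdX Flush; mem=92
  op19 P0: store L3 := 80 → M/I on L3; bus BusRdX; mem=80
  op20 P0: load  L2 → E/I on L2; bus BusRd; mem=90
  op21 P0: store L2 := 90 → M/I on L2; bus (none); mem=90
  op22 P0: store L1 := 3 → M/I on L1; bus BusRdX Flush; mem=32
  op23 P0: load  L3 → M/I on L3; bus (none); mem=80
  op24 P1: load  L1 → O/S on L1; bus BusRd; mem=32
  op25 P0: load  L2 → M/I on L2; bus (none); mem=90
  op26 P0: load  L1 → O/S on L1; bus (none); mem=32

bus = BusRd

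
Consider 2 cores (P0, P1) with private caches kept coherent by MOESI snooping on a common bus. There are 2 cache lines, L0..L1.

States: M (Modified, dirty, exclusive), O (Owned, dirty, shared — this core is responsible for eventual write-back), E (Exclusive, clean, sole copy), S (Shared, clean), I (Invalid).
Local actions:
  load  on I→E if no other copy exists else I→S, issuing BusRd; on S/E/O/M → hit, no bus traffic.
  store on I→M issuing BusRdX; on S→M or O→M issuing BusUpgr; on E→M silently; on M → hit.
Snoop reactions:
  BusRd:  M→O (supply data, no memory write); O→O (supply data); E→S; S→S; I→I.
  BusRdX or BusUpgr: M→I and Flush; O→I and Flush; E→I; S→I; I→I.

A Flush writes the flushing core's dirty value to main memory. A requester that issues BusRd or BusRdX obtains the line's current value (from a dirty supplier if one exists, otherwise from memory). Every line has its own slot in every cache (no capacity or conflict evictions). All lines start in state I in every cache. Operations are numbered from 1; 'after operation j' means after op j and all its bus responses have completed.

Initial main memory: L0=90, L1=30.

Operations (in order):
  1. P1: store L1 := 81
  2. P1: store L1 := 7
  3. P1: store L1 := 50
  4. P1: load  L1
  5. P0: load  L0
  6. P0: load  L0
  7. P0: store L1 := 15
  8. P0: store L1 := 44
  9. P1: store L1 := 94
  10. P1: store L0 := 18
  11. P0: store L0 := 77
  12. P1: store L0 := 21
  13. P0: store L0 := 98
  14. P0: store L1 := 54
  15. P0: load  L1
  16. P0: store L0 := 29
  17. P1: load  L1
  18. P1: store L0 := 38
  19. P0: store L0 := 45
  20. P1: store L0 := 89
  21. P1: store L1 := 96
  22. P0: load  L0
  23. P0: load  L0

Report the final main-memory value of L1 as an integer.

  op1 P1: store L1 := 81 → I/M on L1; bus BusRdX; mem=30
  op2 P1: store L1 := 7 → I/M on L1; bus (none); mem=30
  op3 P1: store L1 := 50 → I/M on L1; bus (none); mem=30
  op4 P1: load  L1 → I/M on L1; bus (none); mem=30
  op5 P0: load  L0 → E/I on L0; bus BusRd; mem=90
  op6 P0: load  L0 → E/I on L0; bus (none); mem=90
  op7 P0: store L1 := 15 → M/I on L1; bus BusRdX Flush; mem=50
  op8 P0: store L1 := 44 → M/I on L1; bus (none); mem=50
  op9 P1: store L1 := 94 → I/M on L1; bus BusRdX Flush; mem=44
  op10 P1: store L0 := 18 → I/M on L0; bus BusRdX; mem=90
  op11 P0: store L0 := 77 → M/I on L0; bus BusRdX Flush; mem=18
  op12 P1: store L0 := 21 → I/M on L0; bus BusRdX Flush; mem=77
  op13 P0: store L0 := 98 → M/I on L0; bus BusRdX Flush; mem=21
  op14 P0: store L1 := 54 → M/I on L1; bus BusRdX Flush; mem=94
  op15 P0: load  L1 → M/I on L1; bus (none); mem=94
  op16 P0: store L0 := 29 → M/I on L0; bus (none); mem=21
  op17 P1: load  L1 → O/S on L1; bus BusRd; mem=94
  op18 P1: store L0 := 38 → I/M on L0; bus BusRdX Flush; mem=29
  op19 P0: store L0 := 45 → M/I on L0; bus BusRdX Flush; mem=38
  op20 P1: store L0 := 89 → I/M on L0; bus BusRdX Flush; mem=45
  op21 P1: store L1 := 96 → I/M on L1; bus BusUpgr Flush; mem=54
  op22 P0: load  L0 → S/O on L0; bus BusRd; mem=45
  op23 P0: load  L0 → S/O on L0; bus (none); mem=45

memory[L1] = 54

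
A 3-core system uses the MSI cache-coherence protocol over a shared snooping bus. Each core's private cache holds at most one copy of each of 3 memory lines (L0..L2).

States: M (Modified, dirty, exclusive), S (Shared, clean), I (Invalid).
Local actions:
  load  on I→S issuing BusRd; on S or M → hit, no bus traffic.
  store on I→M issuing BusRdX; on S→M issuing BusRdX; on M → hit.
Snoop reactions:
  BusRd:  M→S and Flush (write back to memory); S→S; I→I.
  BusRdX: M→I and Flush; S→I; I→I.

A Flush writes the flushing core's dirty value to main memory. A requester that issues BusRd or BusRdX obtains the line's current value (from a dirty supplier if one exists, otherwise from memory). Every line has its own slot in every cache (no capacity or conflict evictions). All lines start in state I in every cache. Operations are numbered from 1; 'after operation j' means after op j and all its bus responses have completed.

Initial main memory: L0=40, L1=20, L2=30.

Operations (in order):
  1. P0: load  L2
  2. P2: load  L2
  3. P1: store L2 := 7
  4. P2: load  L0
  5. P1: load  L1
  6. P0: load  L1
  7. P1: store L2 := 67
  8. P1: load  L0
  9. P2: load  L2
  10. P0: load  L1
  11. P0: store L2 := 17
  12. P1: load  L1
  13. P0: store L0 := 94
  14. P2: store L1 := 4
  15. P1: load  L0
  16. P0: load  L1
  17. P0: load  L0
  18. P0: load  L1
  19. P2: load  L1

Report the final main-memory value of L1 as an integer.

1. P0: load  L2  bus=[BusRd]  L2: P0=S P1=I P2=I  mem[L2]=30
2. P2: load  L2  bus=[BusRd]  L2: P0=S P1=I P2=S  mem[L2]=30
3. P1: store L2 := 7  bus=[BusRdX]  L2: P0=I P1=M P2=I  mem[L2]=30
4. P2: load  L0  bus=[BusRd]  L0: P0=I P1=I P2=S  mem[L0]=40
5. P1: load  L1  bus=[BusRd]  L1: P0=I P1=S P2=I  mem[L1]=20
6. P0: load  L1  bus=[BusRd]  L1: P0=S P1=S P2=I  mem[L1]=20
7. P1: store L2 := 67  bus=[-]  L2: P0=I P1=M P2=I  mem[L2]=30
8. P1: load  L0  bus=[BusRd]  L0: P0=I P1=S P2=S  mem[L0]=40
9. P2: load  L2  bus=[BusRd,Flush]  L2: P0=I P1=S P2=S  mem[L2]=67
10. P0: load  L1  bus=[-]  L1: P0=S P1=S P2=I  mem[L1]=20
11. P0: store L2 := 17  bus=[BusRdX]  L2: P0=M P1=I P2=I  mem[L2]=67
12. P1: load  L1  bus=[-]  L1: P0=S P1=S P2=I  mem[L1]=20
13. P0: store L0 := 94  bus=[BusRdX]  L0: P0=M P1=I P2=I  mem[L0]=40
14. P2: store L1 := 4  bus=[BusRdX]  L1: P0=I P1=I P2=M  mem[L1]=20
15. P1: load  L0  bus=[BusRd,Flush]  L0: P0=S P1=S P2=I  mem[L0]=94
16. P0: load  L1  bus=[BusRd,Flush]  L1: P0=S P1=I P2=S  mem[L1]=4
17. P0: load  L0  bus=[-]  L0: P0=S P1=S P2=I  mem[L0]=94
18. P0: load  L1  bus=[-]  L1: P0=S P1=I P2=S  mem[L1]=4
19. P2: load  L1  bus=[-]  L1: P0=S P1=I P2=S  mem[L1]=4

memory[L1] = 4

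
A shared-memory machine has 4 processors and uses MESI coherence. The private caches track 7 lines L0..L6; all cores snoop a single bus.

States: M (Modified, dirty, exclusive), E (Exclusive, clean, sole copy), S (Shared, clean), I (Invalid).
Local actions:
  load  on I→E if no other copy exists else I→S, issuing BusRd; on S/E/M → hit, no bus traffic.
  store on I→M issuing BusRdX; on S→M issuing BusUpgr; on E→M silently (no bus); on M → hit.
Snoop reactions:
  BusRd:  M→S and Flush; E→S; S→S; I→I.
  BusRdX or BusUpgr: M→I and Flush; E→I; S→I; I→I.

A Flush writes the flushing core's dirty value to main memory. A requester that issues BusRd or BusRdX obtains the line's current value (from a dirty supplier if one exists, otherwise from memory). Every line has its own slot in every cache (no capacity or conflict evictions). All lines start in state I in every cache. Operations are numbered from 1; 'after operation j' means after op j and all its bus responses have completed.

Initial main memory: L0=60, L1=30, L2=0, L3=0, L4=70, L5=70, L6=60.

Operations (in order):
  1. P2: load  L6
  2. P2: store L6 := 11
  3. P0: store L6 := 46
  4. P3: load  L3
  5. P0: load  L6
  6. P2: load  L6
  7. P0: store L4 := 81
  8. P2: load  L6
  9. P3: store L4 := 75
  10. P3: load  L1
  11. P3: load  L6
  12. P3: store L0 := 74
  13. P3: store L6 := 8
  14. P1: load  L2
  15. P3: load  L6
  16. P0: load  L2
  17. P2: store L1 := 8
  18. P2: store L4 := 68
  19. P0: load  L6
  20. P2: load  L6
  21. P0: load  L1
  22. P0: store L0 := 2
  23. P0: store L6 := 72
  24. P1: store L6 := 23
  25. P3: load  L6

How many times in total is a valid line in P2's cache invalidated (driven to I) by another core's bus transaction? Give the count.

  op1 P2: load  L6 → I/I/E/I on L6; bus BusRd; mem=60
  op2 P2: store L6 := 11 → I/I/M/I on L6; bus (none); mem=60
  op3 P0: store L6 := 46 → M/I/I/I on L6; bus BusRdX Flush; mem=11
  op4 P3: load  L3 → I/I/I/E on L3; bus BusRd; mem=0
  op5 P0: load  L6 → M/I/I/I on L6; bus (none); mem=11
  op6 P2: load  L6 → S/I/S/I on L6; bus BusRd Flush; mem=46
  op7 P0: store L4 := 81 → M/I/I/I on L4; bus BusRdX; mem=70
  op8 P2: load  L6 → S/I/S/I on L6; bus (none); mem=46
  op9 P3: store L4 := 75 → I/I/I/M on L4; bus BusRdX Flush; mem=81
  op10 P3: load  L1 → I/I/I/E on L1; bus BusRd; mem=30
  op11 P3: load  L6 → S/I/S/S on L6; bus BusRd; mem=46
  op12 P3: store L0 := 74 → I/I/I/M on L0; bus BusRdX; mem=60
  op13 P3: store L6 := 8 → I/I/I/M on L6; bus BusUpgr; mem=46
  op14 P1: load  L2 → I/E/I/I on L2; bus BusRd; mem=0
  op15 P3: load  L6 → I/I/I/M on L6; bus (none); mem=46
  op16 P0: load  L2 → S/S/I/I on L2; bus BusRd; mem=0
  op17 P2: store L1 := 8 → I/I/M/I on L1; bus BusRdX; mem=30
  op18 P2: store L4 := 68 → I/I/M/I on L4; bus BusRdX Flush; mem=75
  op19 P0: load  L6 → S/I/I/S on L6; bus BusRd Flush; mem=8
  op20 P2: load  L6 → S/I/S/S on L6; bus BusRd; mem=8
  op21 P0: load  L1 → S/I/S/I on L1; bus BusRd Flush; mem=8
  op22 P0: store L0 := 2 → M/I/I/I on L0; bus BusRdX Flush; mem=74
  op23 P0: store L6 := 72 → M/I/I/I on L6; bus BusUpgr; mem=8
  op24 P1: store L6 := 23 → I/M/I/I on L6; bus BusRdX Flush; mem=72
  op25 P3: load  L6 → I/S/I/S on L6; bus BusRd Flush; mem=23

invalidations = 3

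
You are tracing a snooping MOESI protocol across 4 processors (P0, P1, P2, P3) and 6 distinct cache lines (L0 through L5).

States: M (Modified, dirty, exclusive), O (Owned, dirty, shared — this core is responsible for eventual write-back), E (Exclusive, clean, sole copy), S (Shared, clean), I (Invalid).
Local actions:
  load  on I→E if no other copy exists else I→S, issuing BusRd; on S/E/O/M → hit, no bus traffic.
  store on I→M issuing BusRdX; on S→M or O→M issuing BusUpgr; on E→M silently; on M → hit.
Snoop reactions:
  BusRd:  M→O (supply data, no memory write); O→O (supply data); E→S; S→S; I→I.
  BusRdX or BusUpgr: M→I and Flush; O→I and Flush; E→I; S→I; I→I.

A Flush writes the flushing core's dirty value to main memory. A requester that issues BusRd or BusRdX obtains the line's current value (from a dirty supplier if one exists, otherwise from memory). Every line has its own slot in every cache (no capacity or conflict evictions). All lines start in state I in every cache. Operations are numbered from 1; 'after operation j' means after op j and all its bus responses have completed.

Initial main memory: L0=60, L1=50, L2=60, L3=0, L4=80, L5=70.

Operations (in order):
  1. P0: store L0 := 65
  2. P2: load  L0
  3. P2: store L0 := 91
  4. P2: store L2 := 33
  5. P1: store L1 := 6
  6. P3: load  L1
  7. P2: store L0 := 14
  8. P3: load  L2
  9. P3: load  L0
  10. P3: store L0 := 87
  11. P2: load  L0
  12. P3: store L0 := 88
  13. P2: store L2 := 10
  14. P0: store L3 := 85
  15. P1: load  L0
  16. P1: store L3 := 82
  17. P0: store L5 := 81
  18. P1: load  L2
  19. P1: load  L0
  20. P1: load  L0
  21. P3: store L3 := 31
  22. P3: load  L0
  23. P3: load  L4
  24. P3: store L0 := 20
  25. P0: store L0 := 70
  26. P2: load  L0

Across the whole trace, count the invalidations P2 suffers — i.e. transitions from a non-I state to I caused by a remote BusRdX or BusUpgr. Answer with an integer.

invalidations = 2

[1] P0: store L0 := 65 | P0:M(65), P1:I, P2:I, P3:I | bus: BusRdX
[2] P2: load  L0 | P0:O(65), P1:I, P2:S(65), P3:I | bus: BusRd
[3] P2: store L0 := 91 | P0:I, P1:I, P2:M(91), P3:I | bus: BusUpgr,Flush
[4] P2: store L2 := 33 | P0:I, P1:I, P2:M(33), P3:I | bus: BusRdX
[5] P1: store L1 := 6 | P0:I, P1:M(6), P2:I, P3:I | bus: BusRdX
[6] P3: load  L1 | P0:I, P1:O(6), P2:I, P3:S(6) | bus: BusRd
[7] P2: store L0 := 14 | P0:I, P1:I, P2:M(14), P3:I | bus: none
[8] P3: load  L2 | P0:I, P1:I, P2:O(33), P3:S(33) | bus: BusRd
[9] P3: load  L0 | P0:I, P1:I, P2:O(14), P3:S(14) | bus: BusRd
[10] P3: store L0 := 87 | P0:I, P1:I, P2:I, P3:M(87) | bus: BusUpgr,Flush
[11] P2: load  L0 | P0:I, P1:I, P2:S(87), P3:O(87) | bus: BusRd
[12] P3: store L0 := 88 | P0:I, P1:I, P2:I, P3:M(88) | bus: BusUpgr
[13] P2: store L2 := 10 | P0:I, P1:I, P2:M(10), P3:I | bus: BusUpgr
[14] P0: store L3 := 85 | P0:M(85), P1:I, P2:I, P3:I | bus: BusRdX
[15] P1: load  L0 | P0:I, P1:S(88), P2:I, P3:O(88) | bus: BusRd
[16] P1: store L3 := 82 | P0:I, P1:M(82), P2:I, P3:I | bus: BusRdX,Flush
[17] P0: store L5 := 81 | P0:M(81), P1:I, P2:I, P3:I | bus: BusRdX
[18] P1: load  L2 | P0:I, P1:S(10), P2:O(10), P3:I | bus: BusRd
[19] P1: load  L0 | P0:I, P1:S(88), P2:I, P3:O(88) | bus: none
[20] P1: load  L0 | P0:I, P1:S(88), P2:I, P3:O(88) | bus: none
[21] P3: store L3 := 31 | P0:I, P1:I, P2:I, P3:M(31) | bus: BusRdX,Flush
[22] P3: load  L0 | P0:I, P1:S(88), P2:I, P3:O(88) | bus: none
[23] P3: load  L4 | P0:I, P1:I, P2:I, P3:E(80) | bus: BusRd
[24] P3: store L0 := 20 | P0:I, P1:I, P2:I, P3:M(20) | bus: BusUpgr
[25] P0: store L0 := 70 | P0:M(70), P1:I, P2:I, P3:I | bus: BusRdX,Flush
[26] P2: load  L0 | P0:O(70), P1:I, P2:S(70), P3:I | bus: BusRd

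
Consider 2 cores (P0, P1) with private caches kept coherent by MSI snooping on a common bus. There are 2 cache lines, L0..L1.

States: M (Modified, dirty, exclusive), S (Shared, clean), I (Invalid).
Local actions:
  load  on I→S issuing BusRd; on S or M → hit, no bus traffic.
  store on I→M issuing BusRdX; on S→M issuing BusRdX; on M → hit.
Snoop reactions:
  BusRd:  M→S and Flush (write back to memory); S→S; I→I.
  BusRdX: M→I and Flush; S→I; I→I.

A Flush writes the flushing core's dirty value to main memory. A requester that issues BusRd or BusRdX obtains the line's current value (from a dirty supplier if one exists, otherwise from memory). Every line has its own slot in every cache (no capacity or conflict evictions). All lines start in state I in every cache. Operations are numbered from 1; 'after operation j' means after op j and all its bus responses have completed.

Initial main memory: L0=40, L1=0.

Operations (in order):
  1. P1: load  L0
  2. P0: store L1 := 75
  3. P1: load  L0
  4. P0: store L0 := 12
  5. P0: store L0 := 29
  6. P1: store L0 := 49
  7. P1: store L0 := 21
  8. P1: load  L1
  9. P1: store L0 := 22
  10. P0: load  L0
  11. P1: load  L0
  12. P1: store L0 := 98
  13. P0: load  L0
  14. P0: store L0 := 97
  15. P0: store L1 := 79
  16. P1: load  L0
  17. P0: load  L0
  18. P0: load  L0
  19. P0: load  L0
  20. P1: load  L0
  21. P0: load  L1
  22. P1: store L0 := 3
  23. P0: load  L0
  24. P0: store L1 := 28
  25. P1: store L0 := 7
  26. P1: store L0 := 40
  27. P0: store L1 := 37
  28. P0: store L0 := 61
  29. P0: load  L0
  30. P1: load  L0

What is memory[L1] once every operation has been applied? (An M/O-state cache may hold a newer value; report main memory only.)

memory[L1] = 75

step 1: P1: load  L0  ⟶  IS  (L0)  txn=BusRd  M[L0]=40
step 2: P0: store L1 := 75  ⟶  MI  (L1)  txn=BusRdX  M[L1]=0
step 3: P1: load  L0  ⟶  IS  (L0)  txn=∅  M[L0]=40
step 4: P0: store L0 := 12  ⟶  MI  (L0)  txn=BusRdX  M[L0]=40
step 5: P0: store L0 := 29  ⟶  MI  (L0)  txn=∅  M[L0]=40
step 6: P1: store L0 := 49  ⟶  IM  (L0)  txn=BusRdX+Flush  M[L0]=29
step 7: P1: store L0 := 21  ⟶  IM  (L0)  txn=∅  M[L0]=29
step 8: P1: load  L1  ⟶  SS  (L1)  txn=BusRd+Flush  M[L1]=75
step 9: P1: store L0 := 22  ⟶  IM  (L0)  txn=∅  M[L0]=29
step 10: P0: load  L0  ⟶  SS  (L0)  txn=BusRd+Flush  M[L0]=22
step 11: P1: load  L0  ⟶  SS  (L0)  txn=∅  M[L0]=22
step 12: P1: store L0 := 98  ⟶  IM  (L0)  txn=BusRdX  M[L0]=22
step 13: P0: load  L0  ⟶  SS  (L0)  txn=BusRd+Flush  M[L0]=98
step 14: P0: store L0 := 97  ⟶  MI  (L0)  txn=BusRdX  M[L0]=98
step 15: P0: store L1 := 79  ⟶  MI  (L1)  txn=BusRdX  M[L1]=75
step 16: P1: load  L0  ⟶  SS  (L0)  txn=BusRd+Flush  M[L0]=97
step 17: P0: load  L0  ⟶  SS  (L0)  txn=∅  M[L0]=97
step 18: P0: load  L0  ⟶  SS  (L0)  txn=∅  M[L0]=97
step 19: P0: load  L0  ⟶  SS  (L0)  txn=∅  M[L0]=97
step 20: P1: load  L0  ⟶  SS  (L0)  txn=∅  M[L0]=97
step 21: P0: load  L1  ⟶  MI  (L1)  txn=∅  M[L1]=75
step 22: P1: store L0 := 3  ⟶  IM  (L0)  txn=BusRdX  M[L0]=97
step 23: P0: load  L0  ⟶  SS  (L0)  txn=BusRd+Flush  M[L0]=3
step 24: P0: store L1 := 28  ⟶  MI  (L1)  txn=∅  M[L1]=75
step 25: P1: store L0 := 7  ⟶  IM  (L0)  txn=BusRdX  M[L0]=3
step 26: P1: store L0 := 40  ⟶  IM  (L0)  txn=∅  M[L0]=3
step 27: P0: store L1 := 37  ⟶  MI  (L1)  txn=∅  M[L1]=75
step 28: P0: store L0 := 61  ⟶  MI  (L0)  txn=BusRdX+Flush  M[L0]=40
step 29: P0: load  L0  ⟶  MI  (L0)  txn=∅  M[L0]=40
step 30: P1: load  L0  ⟶  SS  (L0)  txn=BusRd+Flush  M[L0]=61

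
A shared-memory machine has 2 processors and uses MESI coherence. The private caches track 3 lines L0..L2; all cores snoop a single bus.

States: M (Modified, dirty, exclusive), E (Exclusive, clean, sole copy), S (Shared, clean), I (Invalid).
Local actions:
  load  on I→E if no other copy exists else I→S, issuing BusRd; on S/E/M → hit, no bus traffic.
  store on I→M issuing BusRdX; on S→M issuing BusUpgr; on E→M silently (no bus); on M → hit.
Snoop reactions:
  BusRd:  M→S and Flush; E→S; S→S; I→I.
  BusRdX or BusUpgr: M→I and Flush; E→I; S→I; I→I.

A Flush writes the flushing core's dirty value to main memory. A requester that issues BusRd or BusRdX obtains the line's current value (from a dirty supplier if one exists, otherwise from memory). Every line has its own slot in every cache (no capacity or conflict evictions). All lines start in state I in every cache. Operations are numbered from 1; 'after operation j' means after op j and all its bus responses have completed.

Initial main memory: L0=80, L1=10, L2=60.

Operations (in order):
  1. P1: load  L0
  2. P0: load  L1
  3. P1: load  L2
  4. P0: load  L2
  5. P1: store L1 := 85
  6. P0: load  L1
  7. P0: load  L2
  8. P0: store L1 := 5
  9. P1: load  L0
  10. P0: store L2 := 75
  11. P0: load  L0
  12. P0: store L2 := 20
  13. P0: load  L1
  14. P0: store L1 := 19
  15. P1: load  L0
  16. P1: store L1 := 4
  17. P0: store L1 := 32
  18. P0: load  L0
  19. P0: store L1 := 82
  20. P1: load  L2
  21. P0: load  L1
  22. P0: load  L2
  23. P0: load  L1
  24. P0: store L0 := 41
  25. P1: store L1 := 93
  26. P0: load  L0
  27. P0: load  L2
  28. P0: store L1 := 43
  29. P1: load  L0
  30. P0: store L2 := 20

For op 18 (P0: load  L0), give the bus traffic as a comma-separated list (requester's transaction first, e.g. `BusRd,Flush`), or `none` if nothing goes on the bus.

[1] P1: load  L0 | P0:I, P1:E(80) | bus: BusRd
[2] P0: load  L1 | P0:E(10), P1:I | bus: BusRd
[3] P1: load  L2 | P0:I, P1:E(60) | bus: BusRd
[4] P0: load  L2 | P0:S(60), P1:S(60) | bus: BusRd
[5] P1: store L1 := 85 | P0:I, P1:M(85) | bus: BusRdX
[6] P0: load  L1 | P0:S(85), P1:S(85) | bus: BusRd,Flush
[7] P0: load  L2 | P0:S(60), P1:S(60) | bus: none
[8] P0: store L1 := 5 | P0:M(5), P1:I | bus: BusUpgr
[9] P1: load  L0 | P0:I, P1:E(80) | bus: none
[10] P0: store L2 := 75 | P0:M(75), P1:I | bus: BusUpgr
[11] P0: load  L0 | P0:S(80), P1:S(80) | bus: BusRd
[12] P0: store L2 := 20 | P0:M(20), P1:I | bus: none
[13] P0: load  L1 | P0:M(5), P1:I | bus: none
[14] P0: store L1 := 19 | P0:M(19), P1:I | bus: none
[15] P1: load  L0 | P0:S(80), P1:S(80) | bus: none
[16] P1: store L1 := 4 | P0:I, P1:M(4) | bus: BusRdX,Flush
[17] P0: store L1 := 32 | P0:M(32), P1:I | bus: BusRdX,Flush
[18] P0: load  L0 | P0:S(80), P1:S(80) | bus: none
[19] P0: store L1 := 82 | P0:M(82), P1:I | bus: none
[20] P1: load  L2 | P0:S(20), P1:S(20) | bus: BusRd,Flush
[21] P0: load  L1 | P0:M(82), P1:I | bus: none
[22] P0: load  L2 | P0:S(20), P1:S(20) | bus: none
[23] P0: load  L1 | P0:M(82), P1:I | bus: none
[24] P0: store L0 := 41 | P0:M(41), P1:I | bus: BusUpgr
[25] P1: store L1 := 93 | P0:I, P1:M(93) | bus: BusRdX,Flush
[26] P0: load  L0 | P0:M(41), P1:I | bus: none
[27] P0: load  L2 | P0:S(20), P1:S(20) | bus: none
[28] P0: store L1 := 43 | P0:M(43), P1:I | bus: BusRdX,Flush
[29] P1: load  L0 | P0:S(41), P1:S(41) | bus: BusRd,Flush
[30] P0: store L2 := 20 | P0:M(20), P1:I | bus: BusUpgr

bus = none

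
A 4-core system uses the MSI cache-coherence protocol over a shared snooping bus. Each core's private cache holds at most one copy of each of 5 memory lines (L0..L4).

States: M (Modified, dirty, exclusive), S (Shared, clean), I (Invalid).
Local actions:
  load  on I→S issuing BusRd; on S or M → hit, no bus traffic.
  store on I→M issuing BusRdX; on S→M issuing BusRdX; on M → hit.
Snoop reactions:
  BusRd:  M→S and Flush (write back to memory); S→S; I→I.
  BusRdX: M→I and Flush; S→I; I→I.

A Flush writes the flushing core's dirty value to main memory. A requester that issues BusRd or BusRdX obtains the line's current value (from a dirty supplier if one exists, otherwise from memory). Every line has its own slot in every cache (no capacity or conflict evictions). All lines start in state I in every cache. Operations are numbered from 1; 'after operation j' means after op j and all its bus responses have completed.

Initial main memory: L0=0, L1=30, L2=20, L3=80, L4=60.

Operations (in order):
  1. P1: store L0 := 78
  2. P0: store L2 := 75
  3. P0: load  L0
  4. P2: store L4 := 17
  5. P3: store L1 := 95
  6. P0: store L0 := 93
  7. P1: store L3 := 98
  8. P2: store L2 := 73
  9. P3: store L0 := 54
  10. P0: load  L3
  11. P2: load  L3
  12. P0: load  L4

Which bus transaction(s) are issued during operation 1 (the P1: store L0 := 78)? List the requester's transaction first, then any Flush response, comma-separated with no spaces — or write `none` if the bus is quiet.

step 1: P1: store L0 := 78  ⟶  IMII  (L0)  txn=BusRdX  M[L0]=0
step 2: P0: store L2 := 75  ⟶  MIII  (L2)  txn=BusRdX  M[L2]=20
step 3: P0: load  L0  ⟶  SSII  (L0)  txn=BusRd+Flush  M[L0]=78
step 4: P2: store L4 := 17  ⟶  IIMI  (L4)  txn=BusRdX  M[L4]=60
step 5: P3: store L1 := 95  ⟶  IIIM  (L1)  txn=BusRdX  M[L1]=30
step 6: P0: store L0 := 93  ⟶  MIII  (L0)  txn=BusRdX  M[L0]=78
step 7: P1: store L3 := 98  ⟶  IMII  (L3)  txn=BusRdX  M[L3]=80
step 8: P2: store L2 := 73  ⟶  IIMI  (L2)  txn=BusRdX+Flush  M[L2]=75
step 9: P3: store L0 := 54  ⟶  IIIM  (L0)  txn=BusRdX+Flush  M[L0]=93
step 10: P0: load  L3  ⟶  SSII  (L3)  txn=BusRd+Flush  M[L3]=98
step 11: P2: load  L3  ⟶  SSSI  (L3)  txn=BusRd  M[L3]=98
step 12: P0: load  L4  ⟶  SISI  (L4)  txn=BusRd+Flush  M[L4]=17

bus = BusRdX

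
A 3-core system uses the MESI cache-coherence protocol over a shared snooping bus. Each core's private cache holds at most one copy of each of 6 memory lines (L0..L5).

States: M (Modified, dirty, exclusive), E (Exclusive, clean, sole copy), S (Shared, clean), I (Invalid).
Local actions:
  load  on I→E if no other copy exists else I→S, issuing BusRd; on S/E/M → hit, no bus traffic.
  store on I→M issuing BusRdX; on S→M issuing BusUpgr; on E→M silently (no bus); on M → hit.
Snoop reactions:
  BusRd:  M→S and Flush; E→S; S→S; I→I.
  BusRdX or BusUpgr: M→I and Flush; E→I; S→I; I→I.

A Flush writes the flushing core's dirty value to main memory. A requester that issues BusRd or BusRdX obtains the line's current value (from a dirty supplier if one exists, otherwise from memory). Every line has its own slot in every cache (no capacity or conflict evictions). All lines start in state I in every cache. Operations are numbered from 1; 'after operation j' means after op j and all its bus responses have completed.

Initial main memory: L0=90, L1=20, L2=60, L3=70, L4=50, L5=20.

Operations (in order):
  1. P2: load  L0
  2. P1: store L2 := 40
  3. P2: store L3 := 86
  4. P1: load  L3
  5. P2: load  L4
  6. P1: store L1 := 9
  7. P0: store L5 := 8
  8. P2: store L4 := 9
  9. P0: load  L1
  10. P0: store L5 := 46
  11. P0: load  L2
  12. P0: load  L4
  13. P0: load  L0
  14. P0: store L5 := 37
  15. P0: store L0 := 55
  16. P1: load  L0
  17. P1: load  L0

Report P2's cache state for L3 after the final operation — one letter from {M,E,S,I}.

[1] P2: load  L0 | P0:I, P1:I, P2:E(90) | bus: BusRd
[2] P1: store L2 := 40 | P0:I, P1:M(40), P2:I | bus: BusRdX
[3] P2: store L3 := 86 | P0:I, P1:I, P2:M(86) | bus: BusRdX
[4] P1: load  L3 | P0:I, P1:S(86), P2:S(86) | bus: BusRd,Flush
[5] P2: load  L4 | P0:I, P1:I, P2:E(50) | bus: BusRd
[6] P1: store L1 := 9 | P0:I, P1:M(9), P2:I | bus: BusRdX
[7] P0: store L5 := 8 | P0:M(8), P1:I, P2:I | bus: BusRdX
[8] P2: store L4 := 9 | P0:I, P1:I, P2:M(9) | bus: none
[9] P0: load  L1 | P0:S(9), P1:S(9), P2:I | bus: BusRd,Flush
[10] P0: store L5 := 46 | P0:M(46), P1:I, P2:I | bus: none
[11] P0: load  L2 | P0:S(40), P1:S(40), P2:I | bus: BusRd,Flush
[12] P0: load  L4 | P0:S(9), P1:I, P2:S(9) | bus: BusRd,Flush
[13] P0: load  L0 | P0:S(90), P1:I, P2:S(90) | bus: BusRd
[14] P0: store L5 := 37 | P0:M(37), P1:I, P2:I | bus: none
[15] P0: store L0 := 55 | P0:M(55), P1:I, P2:I | bus: BusUpgr
[16] P1: load  L0 | P0:S(55), P1:S(55), P2:I | bus: BusRd,Flush
[17] P1: load  L0 | P0:S(55), P1:S(55), P2:I | bus: none

state = S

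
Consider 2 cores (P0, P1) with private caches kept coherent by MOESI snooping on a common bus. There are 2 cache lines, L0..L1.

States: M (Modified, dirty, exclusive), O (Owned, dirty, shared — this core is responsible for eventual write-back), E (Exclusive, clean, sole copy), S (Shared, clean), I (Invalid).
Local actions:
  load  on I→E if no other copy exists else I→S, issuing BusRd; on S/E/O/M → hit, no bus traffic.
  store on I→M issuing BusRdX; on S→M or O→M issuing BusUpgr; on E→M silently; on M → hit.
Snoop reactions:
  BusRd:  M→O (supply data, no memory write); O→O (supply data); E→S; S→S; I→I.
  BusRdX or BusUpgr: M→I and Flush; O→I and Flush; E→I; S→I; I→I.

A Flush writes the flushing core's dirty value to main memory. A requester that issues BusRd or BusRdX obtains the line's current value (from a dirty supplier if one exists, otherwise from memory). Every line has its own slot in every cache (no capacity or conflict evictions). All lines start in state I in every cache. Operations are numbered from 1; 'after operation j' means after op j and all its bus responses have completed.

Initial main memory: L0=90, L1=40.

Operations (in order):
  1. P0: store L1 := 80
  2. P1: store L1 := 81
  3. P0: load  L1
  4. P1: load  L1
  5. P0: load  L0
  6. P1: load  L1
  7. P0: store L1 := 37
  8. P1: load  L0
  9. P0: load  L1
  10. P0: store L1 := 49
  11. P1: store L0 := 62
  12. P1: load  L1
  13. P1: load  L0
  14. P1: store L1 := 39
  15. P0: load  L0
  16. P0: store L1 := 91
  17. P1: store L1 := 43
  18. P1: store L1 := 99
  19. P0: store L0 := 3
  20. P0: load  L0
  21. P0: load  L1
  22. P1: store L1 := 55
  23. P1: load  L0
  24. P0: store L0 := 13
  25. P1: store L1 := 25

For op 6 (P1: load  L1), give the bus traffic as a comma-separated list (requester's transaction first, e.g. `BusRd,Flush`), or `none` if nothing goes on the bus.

1. P0: store L1 := 80  bus=[BusRdX]  L1: P0=M P1=I  mem[L1]=40
2. P1: store L1 := 81  bus=[BusRdX,Flush]  L1: P0=I P1=M  mem[L1]=80
3. P0: load  L1  bus=[BusRd]  L1: P0=S P1=O  mem[L1]=80
4. P1: load  L1  bus=[-]  L1: P0=S P1=O  mem[L1]=80
5. P0: load  L0  bus=[BusRd]  L0: P0=E P1=I  mem[L0]=90
6. P1: load  L1  bus=[-]  L1: P0=S P1=O  mem[L1]=80
7. P0: store L1 := 37  bus=[BusUpgr,Flush]  L1: P0=M P1=I  mem[L1]=81
8. P1: load  L0  bus=[BusRd]  L0: P0=S P1=S  mem[L0]=90
9. P0: load  L1  bus=[-]  L1: P0=M P1=I  mem[L1]=81
10. P0: store L1 := 49  bus=[-]  L1: P0=M P1=I  mem[L1]=81
11. P1: store L0 := 62  bus=[BusUpgr]  L0: P0=I P1=M  mem[L0]=90
12. P1: load  L1  bus=[BusRd]  L1: P0=O P1=S  mem[L1]=81
13. P1: load  L0  bus=[-]  L0: P0=I P1=M  mem[L0]=90
14. P1: store L1 := 39  bus=[BusUpgr,Flush]  L1: P0=I P1=M  mem[L1]=49
15. P0: load  L0  bus=[BusRd]  L0: P0=S P1=O  mem[L0]=90
16. P0: store L1 := 91  bus=[BusRdX,Flush]  L1: P0=M P1=I  mem[L1]=39
17. P1: store L1 := 43  bus=[BusRdX,Flush]  L1: P0=I P1=M  mem[L1]=91
18. P1: store L1 := 99  bus=[-]  L1: P0=I P1=M  mem[L1]=91
19. P0: store L0 := 3  bus=[BusUpgr,Flush]  L0: P0=M P1=I  mem[L0]=62
20. P0: load  L0  bus=[-]  L0: P0=M P1=I  mem[L0]=62
21. P0: load  L1  bus=[BusRd]  L1: P0=S P1=O  mem[L1]=91
22. P1: store L1 := 55  bus=[BusUpgr]  L1: P0=I P1=M  mem[L1]=91
23. P1: load  L0  bus=[BusRd]  L0: P0=O P1=S  mem[L0]=62
24. P0: store L0 := 13  bus=[BusUpgr]  L0: P0=M P1=I  mem[L0]=62
25. P1: store L1 := 25  bus=[-]  L1: P0=I P1=M  mem[L1]=91

bus = none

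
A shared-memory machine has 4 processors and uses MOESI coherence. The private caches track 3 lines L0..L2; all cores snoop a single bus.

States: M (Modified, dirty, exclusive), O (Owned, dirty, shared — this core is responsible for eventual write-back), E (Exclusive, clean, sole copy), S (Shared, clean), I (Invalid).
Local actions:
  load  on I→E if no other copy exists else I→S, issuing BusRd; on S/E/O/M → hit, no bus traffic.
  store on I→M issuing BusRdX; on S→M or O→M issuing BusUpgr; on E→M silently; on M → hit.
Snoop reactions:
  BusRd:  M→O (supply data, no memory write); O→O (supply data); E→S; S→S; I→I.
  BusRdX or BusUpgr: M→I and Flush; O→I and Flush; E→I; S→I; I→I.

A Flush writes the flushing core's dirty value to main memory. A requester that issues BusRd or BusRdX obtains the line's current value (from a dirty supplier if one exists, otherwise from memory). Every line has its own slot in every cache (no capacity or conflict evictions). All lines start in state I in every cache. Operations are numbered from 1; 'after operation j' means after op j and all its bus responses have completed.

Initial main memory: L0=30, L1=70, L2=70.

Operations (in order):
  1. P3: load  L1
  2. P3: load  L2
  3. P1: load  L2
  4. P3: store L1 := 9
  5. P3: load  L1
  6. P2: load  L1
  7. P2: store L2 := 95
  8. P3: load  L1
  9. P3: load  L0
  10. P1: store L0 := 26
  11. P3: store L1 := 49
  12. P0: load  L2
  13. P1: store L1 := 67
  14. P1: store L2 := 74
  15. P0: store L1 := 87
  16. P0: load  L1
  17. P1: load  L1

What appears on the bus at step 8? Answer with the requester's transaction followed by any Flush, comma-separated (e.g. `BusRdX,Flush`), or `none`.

bus = none

1. P3: load  L1  bus=[BusRd]  L1: P0=I P1=I P2=I P3=E  mem[L1]=70
2. P3: load  L2  bus=[BusRd]  L2: P0=I P1=I P2=I P3=E  mem[L2]=70
3. P1: load  L2  bus=[BusRd]  L2: P0=I P1=S P2=I P3=S  mem[L2]=70
4. P3: store L1 := 9  bus=[-]  L1: P0=I P1=I P2=I P3=M  mem[L1]=70
5. P3: load  L1  bus=[-]  L1: P0=I P1=I P2=I P3=M  mem[L1]=70
6. P2: load  L1  bus=[BusRd]  L1: P0=I P1=I P2=S P3=O  mem[L1]=70
7. P2: store L2 := 95  bus=[BusRdX]  L2: P0=I P1=I P2=M P3=I  mem[L2]=70
8. P3: load  L1  bus=[-]  L1: P0=I P1=I P2=S P3=O  mem[L1]=70
9. P3: load  L0  bus=[BusRd]  L0: P0=I P1=I P2=I P3=E  mem[L0]=30
10. P1: store L0 := 26  bus=[BusRdX]  L0: P0=I P1=M P2=I P3=I  mem[L0]=30
11. P3: store L1 := 49  bus=[BusUpgr]  L1: P0=I P1=I P2=I P3=M  mem[L1]=70
12. P0: load  L2  bus=[BusRd]  L2: P0=S P1=I P2=O P3=I  mem[L2]=70
13. P1: store L1 := 67  bus=[BusRdX,Flush]  L1: P0=I P1=M P2=I P3=I  mem[L1]=49
14. P1: store L2 := 74  bus=[BusRdX,Flush]  L2: P0=I P1=M P2=I P3=I  mem[L2]=95
15. P0: store L1 := 87  bus=[BusRdX,Flush]  L1: P0=M P1=I P2=I P3=I  mem[L1]=67
16. P0: load  L1  bus=[-]  L1: P0=M P1=I P2=I P3=I  mem[L1]=67
17. P1: load  L1  bus=[BusRd]  L1: P0=O P1=S P2=I P3=I  mem[L1]=67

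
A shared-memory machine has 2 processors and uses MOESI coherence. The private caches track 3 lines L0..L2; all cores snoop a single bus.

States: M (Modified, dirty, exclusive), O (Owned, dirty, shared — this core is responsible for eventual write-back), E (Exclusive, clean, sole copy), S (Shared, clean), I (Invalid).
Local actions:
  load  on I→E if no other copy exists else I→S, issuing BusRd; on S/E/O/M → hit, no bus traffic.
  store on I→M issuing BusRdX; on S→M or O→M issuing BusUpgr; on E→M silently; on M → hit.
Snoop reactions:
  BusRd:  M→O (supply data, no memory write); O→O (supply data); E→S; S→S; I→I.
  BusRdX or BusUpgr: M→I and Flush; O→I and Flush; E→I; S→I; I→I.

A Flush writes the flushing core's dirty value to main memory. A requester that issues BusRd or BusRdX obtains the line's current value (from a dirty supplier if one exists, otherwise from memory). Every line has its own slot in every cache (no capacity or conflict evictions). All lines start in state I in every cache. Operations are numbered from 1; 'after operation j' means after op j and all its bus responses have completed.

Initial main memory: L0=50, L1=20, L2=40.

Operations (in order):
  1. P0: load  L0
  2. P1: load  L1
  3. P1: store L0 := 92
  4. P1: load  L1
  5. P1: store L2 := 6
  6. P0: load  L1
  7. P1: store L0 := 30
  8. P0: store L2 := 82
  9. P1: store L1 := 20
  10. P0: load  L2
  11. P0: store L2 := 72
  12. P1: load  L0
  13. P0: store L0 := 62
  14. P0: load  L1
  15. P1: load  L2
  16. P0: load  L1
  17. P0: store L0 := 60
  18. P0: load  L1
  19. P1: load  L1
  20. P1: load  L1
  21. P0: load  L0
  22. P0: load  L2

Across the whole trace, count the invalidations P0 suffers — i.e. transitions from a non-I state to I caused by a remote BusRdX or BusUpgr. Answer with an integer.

invalidations = 2

[1] P0: load  L0 | P0:E(50), P1:I | bus: BusRd
[2] P1: load  L1 | P0:I, P1:E(20) | bus: BusRd
[3] P1: store L0 := 92 | P0:I, P1:M(92) | bus: BusRdX
[4] P1: load  L1 | P0:I, P1:E(20) | bus: none
[5] P1: store L2 := 6 | P0:I, P1:M(6) | bus: BusRdX
[6] P0: load  L1 | P0:S(20), P1:S(20) | bus: BusRd
[7] P1: store L0 := 30 | P0:I, P1:M(30) | bus: none
[8] P0: store L2 := 82 | P0:M(82), P1:I | bus: BusRdX,Flush
[9] P1: store L1 := 20 | P0:I, P1:M(20) | bus: BusUpgr
[10] P0: load  L2 | P0:M(82), P1:I | bus: none
[11] P0: store L2 := 72 | P0:M(72), P1:I | bus: none
[12] P1: load  L0 | P0:I, P1:M(30) | bus: none
[13] P0: store L0 := 62 | P0:M(62), P1:I | bus: BusRdX,Flush
[14] P0: load  L1 | P0:S(20), P1:O(20) | bus: BusRd
[15] P1: load  L2 | P0:O(72), P1:S(72) | bus: BusRd
[16] P0: load  L1 | P0:S(20), P1:O(20) | bus: none
[17] P0: store L0 := 60 | P0:M(60), P1:I | bus: none
[18] P0: load  L1 | P0:S(20), P1:O(20) | bus: none
[19] P1: load  L1 | P0:S(20), P1:O(20) | bus: none
[20] P1: load  L1 | P0:S(20), P1:O(20) | bus: none
[21] P0: load  L0 | P0:M(60), P1:I | bus: none
[22] P0: load  L2 | P0:O(72), P1:S(72) | bus: none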